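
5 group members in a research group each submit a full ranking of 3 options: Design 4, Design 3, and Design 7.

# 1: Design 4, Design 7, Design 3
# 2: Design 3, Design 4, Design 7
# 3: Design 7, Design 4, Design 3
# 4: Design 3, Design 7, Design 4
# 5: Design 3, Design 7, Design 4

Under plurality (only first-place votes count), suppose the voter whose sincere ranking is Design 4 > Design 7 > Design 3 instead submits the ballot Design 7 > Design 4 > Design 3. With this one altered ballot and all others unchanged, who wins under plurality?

Design 3

First-place totals with the altered ballot: Design 4 0, Design 3 3, Design 7 2.
The winner is unchanged: still Design 3.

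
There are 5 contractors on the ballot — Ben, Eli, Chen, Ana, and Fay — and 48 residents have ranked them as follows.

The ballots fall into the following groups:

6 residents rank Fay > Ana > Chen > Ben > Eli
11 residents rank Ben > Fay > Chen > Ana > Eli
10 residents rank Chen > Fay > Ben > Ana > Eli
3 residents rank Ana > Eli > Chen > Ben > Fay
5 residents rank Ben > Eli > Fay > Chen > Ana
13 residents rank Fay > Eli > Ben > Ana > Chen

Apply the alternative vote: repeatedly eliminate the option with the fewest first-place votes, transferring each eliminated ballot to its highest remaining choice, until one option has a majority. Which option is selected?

Fay

Round 1: Fay 19, Ben 16, Chen 10, Ana 3, Eli 0. Eli has the fewest and is eliminated.
Round 2: Fay 19, Ben 16, Chen 10, Ana 3. Ana has the fewest and is eliminated.
Round 3: Fay 19, Ben 16, Chen 13. Chen has the fewest and is eliminated.
Round 4: Fay 29, Ben 19. Fay has a majority.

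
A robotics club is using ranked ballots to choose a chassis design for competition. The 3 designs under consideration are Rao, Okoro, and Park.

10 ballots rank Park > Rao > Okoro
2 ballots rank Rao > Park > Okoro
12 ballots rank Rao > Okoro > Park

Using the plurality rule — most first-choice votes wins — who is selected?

First-place vote totals:
  Rao: 14
  Okoro: 0
  Park: 10
Rao has the most first-place votes.

Rao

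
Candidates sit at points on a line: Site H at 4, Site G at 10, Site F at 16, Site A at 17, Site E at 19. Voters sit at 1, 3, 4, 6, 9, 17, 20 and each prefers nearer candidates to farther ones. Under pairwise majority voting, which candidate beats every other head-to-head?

With single-peaked preferences on a line, the Condorcet winner is the candidate closest to the median voter.
The median voter (position 6) is closest to Site H at 4.
Check: Site H vs Site A — voters closer to Site H: 5 of 7.

Site H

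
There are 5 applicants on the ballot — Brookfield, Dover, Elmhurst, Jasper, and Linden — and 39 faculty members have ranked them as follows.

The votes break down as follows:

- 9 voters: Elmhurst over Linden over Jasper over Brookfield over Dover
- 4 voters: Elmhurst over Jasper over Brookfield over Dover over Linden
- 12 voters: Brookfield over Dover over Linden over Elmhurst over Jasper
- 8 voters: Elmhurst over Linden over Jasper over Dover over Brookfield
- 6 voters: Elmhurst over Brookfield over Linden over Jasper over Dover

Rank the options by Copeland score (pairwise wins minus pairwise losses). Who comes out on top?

Elmhurst

Pairwise results:
  Brookfield vs Dover: Brookfield wins 31–8.
  Brookfield vs Elmhurst: Elmhurst wins 27–12.
  Brookfield vs Jasper: Jasper wins 21–18.
  Brookfield vs Linden: Brookfield wins 22–17.
  Dover vs Elmhurst: Elmhurst wins 27–12.
  Dover vs Jasper: Jasper wins 27–12.
  Dover vs Linden: Linden wins 23–16.
  Elmhurst vs Jasper: Elmhurst wins 39–0.
  Elmhurst vs Linden: Elmhurst wins 27–12.
  Jasper vs Linden: Linden wins 35–4.
Copeland scores (wins − losses):
  Brookfield: 2 − 2 = 0
  Dover: 0 − 4 = -4
  Elmhurst: 4 − 0 = 4
  Jasper: 2 − 2 = 0
  Linden: 2 − 2 = 0
Elmhurst has the best Copeland score.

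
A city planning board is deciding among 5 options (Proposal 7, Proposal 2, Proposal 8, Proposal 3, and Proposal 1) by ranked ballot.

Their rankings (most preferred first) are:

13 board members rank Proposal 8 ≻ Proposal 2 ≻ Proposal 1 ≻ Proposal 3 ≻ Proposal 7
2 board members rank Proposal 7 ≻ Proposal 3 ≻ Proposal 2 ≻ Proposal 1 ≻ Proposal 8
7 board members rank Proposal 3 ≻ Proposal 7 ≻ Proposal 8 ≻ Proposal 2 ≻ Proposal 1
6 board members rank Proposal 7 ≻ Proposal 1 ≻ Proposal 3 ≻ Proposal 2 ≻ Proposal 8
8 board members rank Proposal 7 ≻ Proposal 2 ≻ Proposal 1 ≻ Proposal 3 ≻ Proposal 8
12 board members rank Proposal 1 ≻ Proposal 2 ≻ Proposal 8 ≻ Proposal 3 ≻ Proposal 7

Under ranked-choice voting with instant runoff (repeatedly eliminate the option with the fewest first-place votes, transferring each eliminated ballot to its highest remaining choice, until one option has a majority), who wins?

Round 1: Proposal 7 16, Proposal 8 13, Proposal 1 12, Proposal 3 7, Proposal 2 0. Proposal 2 has the fewest and is eliminated.
Round 2: Proposal 7 16, Proposal 8 13, Proposal 1 12, Proposal 3 7. Proposal 3 has the fewest and is eliminated.
Round 3: Proposal 7 23, Proposal 8 13, Proposal 1 12. Proposal 1 has the fewest and is eliminated.
Round 4: Proposal 8 25, Proposal 7 23. Proposal 8 has a majority.

Proposal 8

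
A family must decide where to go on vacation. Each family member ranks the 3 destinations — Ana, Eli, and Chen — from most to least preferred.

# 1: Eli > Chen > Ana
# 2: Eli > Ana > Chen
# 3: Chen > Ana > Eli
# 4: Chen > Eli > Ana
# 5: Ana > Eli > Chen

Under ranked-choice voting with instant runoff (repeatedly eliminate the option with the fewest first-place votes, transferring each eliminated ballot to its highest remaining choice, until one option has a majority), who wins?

Eli

Round 1: Eli 2, Chen 2, Ana 1. Ana has the fewest and is eliminated.
Round 2: Eli 3, Chen 2. Eli has a majority.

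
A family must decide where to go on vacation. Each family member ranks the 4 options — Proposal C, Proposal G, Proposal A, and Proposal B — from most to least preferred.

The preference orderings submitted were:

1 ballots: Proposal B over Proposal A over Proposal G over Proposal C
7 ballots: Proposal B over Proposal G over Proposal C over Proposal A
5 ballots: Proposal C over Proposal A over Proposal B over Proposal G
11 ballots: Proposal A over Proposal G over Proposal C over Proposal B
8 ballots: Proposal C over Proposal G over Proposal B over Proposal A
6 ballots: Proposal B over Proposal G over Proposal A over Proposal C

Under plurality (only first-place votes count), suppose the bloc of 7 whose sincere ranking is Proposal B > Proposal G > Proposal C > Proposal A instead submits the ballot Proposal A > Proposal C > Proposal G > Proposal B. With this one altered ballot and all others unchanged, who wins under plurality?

Proposal A

First-place totals with the altered ballot: Proposal C 13, Proposal G 0, Proposal A 18, Proposal B 7.
The switch changes the winner from Proposal B to Proposal A.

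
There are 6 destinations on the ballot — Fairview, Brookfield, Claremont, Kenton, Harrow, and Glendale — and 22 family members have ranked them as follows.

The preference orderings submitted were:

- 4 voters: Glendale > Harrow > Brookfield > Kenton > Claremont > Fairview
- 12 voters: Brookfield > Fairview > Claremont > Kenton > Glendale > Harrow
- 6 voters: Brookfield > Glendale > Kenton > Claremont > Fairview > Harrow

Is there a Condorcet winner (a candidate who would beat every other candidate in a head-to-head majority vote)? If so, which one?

Brookfield

Head-to-head results (22 voters total):
Fairview vs Brookfield: Brookfield wins 22–0.
Fairview vs Claremont: Fairview wins 12–10.
Fairview vs Kenton: Fairview wins 12–10.
Fairview vs Harrow: Fairview wins 18–4.
Fairview vs Glendale: Fairview wins 12–10.
Brookfield vs Claremont: Brookfield wins 22–0.
Brookfield vs Kenton: Brookfield wins 22–0.
Brookfield vs Harrow: Brookfield wins 18–4.
Brookfield vs Glendale: Brookfield wins 18–4.
Claremont vs Kenton: Claremont wins 12–10.
Claremont vs Harrow: Claremont wins 18–4.
Claremont vs Glendale: Claremont wins 12–10.
Kenton vs Harrow: Kenton wins 18–4.
Kenton vs Glendale: Kenton wins 12–10.
Harrow vs Glendale: Glendale wins 22–0.
Brookfield beats each rival — Fairview (22–0), Claremont (22–0), Kenton (22–0), Harrow (18–4), Glendale (18–4) — so Brookfield is the Condorcet winner.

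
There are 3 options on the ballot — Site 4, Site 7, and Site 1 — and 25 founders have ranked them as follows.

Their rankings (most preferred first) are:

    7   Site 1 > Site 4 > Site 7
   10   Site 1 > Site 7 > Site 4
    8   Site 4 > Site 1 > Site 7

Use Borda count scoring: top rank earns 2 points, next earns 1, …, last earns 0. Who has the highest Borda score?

Site 1

Borda scores:
  Site 4: 7·1 + 10·0 + 8·2 = 23
  Site 7: 7·0 + 10·1 + 8·0 = 10
  Site 1: 7·2 + 10·2 + 8·1 = 42
Site 1 has the highest total.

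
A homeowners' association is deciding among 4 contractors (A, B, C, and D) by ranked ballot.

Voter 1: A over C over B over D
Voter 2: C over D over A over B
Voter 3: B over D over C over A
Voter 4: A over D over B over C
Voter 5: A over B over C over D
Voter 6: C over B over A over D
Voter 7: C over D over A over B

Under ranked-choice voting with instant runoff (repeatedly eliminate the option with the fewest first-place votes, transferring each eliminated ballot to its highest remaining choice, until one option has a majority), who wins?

Round 1: A 3, C 3, B 1, D 0. D has the fewest and is eliminated.
Round 2: A 3, C 3, B 1. B has the fewest and is eliminated.
Round 3: C 4, A 3. C has a majority.

C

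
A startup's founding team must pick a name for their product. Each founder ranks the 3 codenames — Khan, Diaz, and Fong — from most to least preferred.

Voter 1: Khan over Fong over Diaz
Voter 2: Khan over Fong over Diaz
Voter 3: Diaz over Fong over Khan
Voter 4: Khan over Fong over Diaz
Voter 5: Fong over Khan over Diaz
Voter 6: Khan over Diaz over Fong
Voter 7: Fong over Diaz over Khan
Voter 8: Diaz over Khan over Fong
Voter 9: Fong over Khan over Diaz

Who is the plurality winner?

Khan

First-place vote totals:
  Khan: 4
  Diaz: 2
  Fong: 3
Khan has the most first-place votes.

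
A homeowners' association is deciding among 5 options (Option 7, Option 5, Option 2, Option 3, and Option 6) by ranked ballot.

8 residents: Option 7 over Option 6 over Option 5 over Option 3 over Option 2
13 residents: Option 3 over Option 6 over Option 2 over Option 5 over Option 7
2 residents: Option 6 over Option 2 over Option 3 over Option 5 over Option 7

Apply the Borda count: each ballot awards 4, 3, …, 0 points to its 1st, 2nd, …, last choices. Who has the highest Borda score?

Option 6

Borda scores:
  Option 7: 8·4 + 13·0 + 2·0 = 32
  Option 5: 8·2 + 13·1 + 2·1 = 31
  Option 2: 8·0 + 13·2 + 2·3 = 32
  Option 3: 8·1 + 13·4 + 2·2 = 64
  Option 6: 8·3 + 13·3 + 2·4 = 71
Option 6 has the highest total.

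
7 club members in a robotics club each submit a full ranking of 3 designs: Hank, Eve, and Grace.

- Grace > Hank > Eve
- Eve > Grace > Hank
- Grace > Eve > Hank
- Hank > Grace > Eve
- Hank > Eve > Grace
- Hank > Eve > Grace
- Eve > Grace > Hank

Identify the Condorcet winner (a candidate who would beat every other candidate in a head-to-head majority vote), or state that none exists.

Head-to-head results (7 voters total):
Hank vs Eve: Hank wins 4–3.
Hank vs Grace: Grace wins 4–3.
Eve vs Grace: Eve wins 4–3.
No candidate beats all others: Hank beats Eve beats Grace beats Hank, a majority cycle.

None — there is no Condorcet winner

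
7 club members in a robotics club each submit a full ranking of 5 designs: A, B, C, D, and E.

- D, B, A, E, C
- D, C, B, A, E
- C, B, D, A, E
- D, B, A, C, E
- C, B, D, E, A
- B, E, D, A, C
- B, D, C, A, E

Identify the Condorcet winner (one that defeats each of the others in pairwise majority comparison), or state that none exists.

B

Head-to-head results (7 voters total):
A vs B: B wins 7–0.
A vs C: C wins 4–3.
A vs D: D wins 7–0.
A vs E: A wins 5–2.
B vs C: B wins 4–3.
B vs D: B wins 4–3.
B vs E: B wins 7–0.
C vs D: D wins 5–2.
C vs E: C wins 5–2.
D vs E: D wins 6–1.
B beats each rival — A (7–0), C (4–3), D (4–3), E (7–0) — so B is the Condorcet winner.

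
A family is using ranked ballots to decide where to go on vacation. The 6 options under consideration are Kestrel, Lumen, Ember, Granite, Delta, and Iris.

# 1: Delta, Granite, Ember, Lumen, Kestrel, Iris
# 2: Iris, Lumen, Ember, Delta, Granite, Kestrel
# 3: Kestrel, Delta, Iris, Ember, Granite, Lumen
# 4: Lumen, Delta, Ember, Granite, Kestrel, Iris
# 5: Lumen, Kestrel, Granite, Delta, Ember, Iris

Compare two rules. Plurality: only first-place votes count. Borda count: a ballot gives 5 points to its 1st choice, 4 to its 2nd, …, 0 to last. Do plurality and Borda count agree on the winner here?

No

Plurality first-place counts: Kestrel 1, Lumen 2, Ember 0, Granite 0, Delta 1, Iris 1 → Lumen.
Borda totals: Kestrel 11, Lumen 16, Ember 12, Granite 11, Delta 17, Iris 8 → Delta.
The two rules disagree: plurality picks Lumen, Borda picks Delta.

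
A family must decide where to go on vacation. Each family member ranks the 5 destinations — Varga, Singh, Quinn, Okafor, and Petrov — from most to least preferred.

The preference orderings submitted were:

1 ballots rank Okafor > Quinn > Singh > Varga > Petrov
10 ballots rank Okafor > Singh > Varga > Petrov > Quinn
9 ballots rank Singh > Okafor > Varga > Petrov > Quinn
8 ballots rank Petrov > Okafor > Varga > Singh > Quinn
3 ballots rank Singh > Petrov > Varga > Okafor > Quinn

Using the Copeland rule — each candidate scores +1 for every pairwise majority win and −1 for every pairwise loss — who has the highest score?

Okafor

Pairwise results:
  Varga vs Singh: Singh wins 23–8.
  Varga vs Quinn: Varga wins 30–1.
  Varga vs Okafor: Okafor wins 28–3.
  Varga vs Petrov: Varga wins 20–11.
  Singh vs Quinn: Singh wins 30–1.
  Singh vs Okafor: Okafor wins 19–12.
  Singh vs Petrov: Singh wins 23–8.
  Quinn vs Okafor: Okafor wins 31–0.
  Quinn vs Petrov: Petrov wins 30–1.
  Okafor vs Petrov: Okafor wins 20–11.
Copeland scores (wins − losses):
  Varga: 2 − 2 = 0
  Singh: 3 − 1 = 2
  Quinn: 0 − 4 = -4
  Okafor: 4 − 0 = 4
  Petrov: 1 − 3 = -2
Okafor has the best Copeland score.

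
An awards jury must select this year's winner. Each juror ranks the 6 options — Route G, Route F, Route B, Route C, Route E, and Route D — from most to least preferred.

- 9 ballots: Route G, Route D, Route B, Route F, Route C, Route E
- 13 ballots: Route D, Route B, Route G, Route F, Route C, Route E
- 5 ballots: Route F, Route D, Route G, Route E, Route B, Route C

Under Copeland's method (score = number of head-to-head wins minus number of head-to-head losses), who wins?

Route D

Pairwise results:
  Route G vs Route F: Route G wins 22–5.
  Route G vs Route B: Route G wins 14–13.
  Route G vs Route C: Route G wins 27–0.
  Route G vs Route E: Route G wins 27–0.
  Route G vs Route D: Route D wins 18–9.
  Route F vs Route B: Route B wins 22–5.
  Route F vs Route C: Route F wins 27–0.
  Route F vs Route E: Route F wins 27–0.
  Route F vs Route D: Route D wins 22–5.
  Route B vs Route C: Route B wins 27–0.
  Route B vs Route E: Route B wins 22–5.
  Route B vs Route D: Route D wins 27–0.
  Route C vs Route E: Route C wins 22–5.
  Route C vs Route D: Route D wins 27–0.
  Route E vs Route D: Route D wins 27–0.
Copeland scores (wins − losses):
  Route G: 4 − 1 = 3
  Route F: 2 − 3 = -1
  Route B: 3 − 2 = 1
  Route C: 1 − 4 = -3
  Route E: 0 − 5 = -5
  Route D: 5 − 0 = 5
Route D has the best Copeland score.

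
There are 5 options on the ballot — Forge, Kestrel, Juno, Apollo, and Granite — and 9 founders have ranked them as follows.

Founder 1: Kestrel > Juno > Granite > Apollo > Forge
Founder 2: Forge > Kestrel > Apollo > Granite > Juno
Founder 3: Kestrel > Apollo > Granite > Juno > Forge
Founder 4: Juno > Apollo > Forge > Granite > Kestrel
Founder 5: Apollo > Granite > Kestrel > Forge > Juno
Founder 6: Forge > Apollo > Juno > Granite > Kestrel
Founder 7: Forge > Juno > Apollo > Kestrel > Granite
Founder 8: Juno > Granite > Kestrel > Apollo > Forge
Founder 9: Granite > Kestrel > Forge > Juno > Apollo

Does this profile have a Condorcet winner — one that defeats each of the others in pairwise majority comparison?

Head-to-head results (9 voters total):
Forge vs Kestrel: Kestrel wins 5–4.
Forge vs Juno: Forge wins 5–4.
Forge vs Apollo: Apollo wins 5–4.
Forge vs Granite: Granite wins 5–4.
Kestrel vs Juno: Kestrel wins 5–4.
Kestrel vs Apollo: Kestrel wins 5–4.
Kestrel vs Granite: Granite wins 5–4.
Juno vs Apollo: Juno wins 5–4.
Juno vs Granite: Juno wins 5–4.
Apollo vs Granite: Apollo wins 6–3.
No candidate beats all others: Forge beats Juno beats Apollo beats Forge, a majority cycle.

No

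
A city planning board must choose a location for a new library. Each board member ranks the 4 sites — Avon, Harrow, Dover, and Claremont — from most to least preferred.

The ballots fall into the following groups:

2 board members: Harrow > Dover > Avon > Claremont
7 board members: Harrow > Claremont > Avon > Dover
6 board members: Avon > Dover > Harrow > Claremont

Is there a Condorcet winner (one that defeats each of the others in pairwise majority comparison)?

Yes

Head-to-head results (15 voters total):
Avon vs Harrow: Harrow wins 9–6.
Avon vs Dover: Avon wins 13–2.
Avon vs Claremont: Avon wins 8–7.
Harrow vs Dover: Harrow wins 9–6.
Harrow vs Claremont: Harrow wins 15–0.
Dover vs Claremont: Dover wins 8–7.
Harrow beats each rival — Avon (9–6), Dover (9–6), Claremont (15–0) — so Harrow is the Condorcet winner.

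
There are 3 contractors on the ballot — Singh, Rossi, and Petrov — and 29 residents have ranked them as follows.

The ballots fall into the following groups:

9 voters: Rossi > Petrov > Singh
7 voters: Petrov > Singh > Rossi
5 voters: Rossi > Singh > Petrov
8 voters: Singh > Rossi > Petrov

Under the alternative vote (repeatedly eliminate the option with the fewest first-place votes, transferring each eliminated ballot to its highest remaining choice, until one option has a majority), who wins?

Round 1: Rossi 14, Singh 8, Petrov 7. Petrov has the fewest and is eliminated.
Round 2: Singh 15, Rossi 14. Singh has a majority.

Singh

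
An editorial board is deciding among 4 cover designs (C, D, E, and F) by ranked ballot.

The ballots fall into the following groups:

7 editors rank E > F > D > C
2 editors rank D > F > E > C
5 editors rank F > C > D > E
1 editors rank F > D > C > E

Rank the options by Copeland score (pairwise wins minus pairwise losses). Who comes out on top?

Pairwise results:
  C vs D: D wins 10–5.
  C vs E: E wins 9–6.
  C vs F: F wins 15–0.
  D vs E: D wins 8–7.
  D vs F: F wins 13–2.
  E vs F: F wins 8–7.
Copeland scores (wins − losses):
  C: 0 − 3 = -3
  D: 2 − 1 = 1
  E: 1 − 2 = -1
  F: 3 − 0 = 3
F has the best Copeland score.

F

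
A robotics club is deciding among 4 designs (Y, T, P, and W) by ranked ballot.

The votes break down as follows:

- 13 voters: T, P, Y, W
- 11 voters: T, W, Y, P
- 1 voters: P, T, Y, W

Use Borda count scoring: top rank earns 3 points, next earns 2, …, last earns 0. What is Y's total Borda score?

Borda scores:
  Y: 13·1 + 11·1 + 1 = 25
  T: 13·3 + 11·3 + 2 = 74
  P: 13·2 + 11·0 + 3 = 29
  W: 13·0 + 11·2 + 0 = 22

25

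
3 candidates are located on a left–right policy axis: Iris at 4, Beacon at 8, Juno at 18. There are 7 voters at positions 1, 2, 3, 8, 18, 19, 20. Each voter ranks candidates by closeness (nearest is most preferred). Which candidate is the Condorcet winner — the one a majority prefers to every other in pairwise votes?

Beacon

With single-peaked preferences on a line, the Condorcet winner is the candidate closest to the median voter.
The median voter (position 8) is closest to Beacon at 8.
Check: Beacon vs Iris — voters closer to Beacon: 4 of 7.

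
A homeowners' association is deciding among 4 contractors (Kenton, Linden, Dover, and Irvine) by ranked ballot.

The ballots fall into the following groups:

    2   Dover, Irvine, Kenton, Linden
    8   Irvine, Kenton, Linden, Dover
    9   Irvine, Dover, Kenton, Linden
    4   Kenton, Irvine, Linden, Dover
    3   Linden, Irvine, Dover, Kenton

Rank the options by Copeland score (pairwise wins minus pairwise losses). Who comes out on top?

Irvine

Pairwise results:
  Kenton vs Linden: Kenton wins 23–3.
  Kenton vs Dover: Dover wins 14–12.
  Kenton vs Irvine: Irvine wins 22–4.
  Linden vs Dover: Linden wins 15–11.
  Linden vs Irvine: Irvine wins 23–3.
  Dover vs Irvine: Irvine wins 24–2.
Copeland scores (wins − losses):
  Kenton: 1 − 2 = -1
  Linden: 1 − 2 = -1
  Dover: 1 − 2 = -1
  Irvine: 3 − 0 = 3
Irvine has the best Copeland score.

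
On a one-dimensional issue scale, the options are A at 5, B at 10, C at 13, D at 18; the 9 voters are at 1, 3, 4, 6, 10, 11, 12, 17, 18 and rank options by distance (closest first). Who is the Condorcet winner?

With single-peaked preferences on a line, the Condorcet winner is the candidate closest to the median voter.
The median voter (position 10) is closest to B at 10.
Check: B vs C — voters closer to B: 6 of 9.

B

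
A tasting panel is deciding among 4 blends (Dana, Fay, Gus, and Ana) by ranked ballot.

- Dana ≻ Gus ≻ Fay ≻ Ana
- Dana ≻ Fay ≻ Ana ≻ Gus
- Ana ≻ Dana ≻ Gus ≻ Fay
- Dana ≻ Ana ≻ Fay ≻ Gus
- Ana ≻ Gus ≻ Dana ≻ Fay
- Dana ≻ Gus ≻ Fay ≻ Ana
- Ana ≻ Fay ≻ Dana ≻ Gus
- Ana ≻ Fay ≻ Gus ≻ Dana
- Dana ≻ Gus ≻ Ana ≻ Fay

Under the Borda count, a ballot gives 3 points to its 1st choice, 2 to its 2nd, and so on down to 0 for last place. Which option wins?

Borda scores:
  Dana: 3 + 3 + 2 + 3 + 1 + 3 + 1 + 0 + 3 = 19
  Fay: 1 + 2 + 0 + 1 + 0 + 1 + 2 + 2 + 0 = 9
  Gus: 2 + 0 + 1 + 0 + 2 + 2 + 0 + 1 + 2 = 10
  Ana: 0 + 1 + 3 + 2 + 3 + 0 + 3 + 3 + 1 = 16
Dana has the highest total.

Dana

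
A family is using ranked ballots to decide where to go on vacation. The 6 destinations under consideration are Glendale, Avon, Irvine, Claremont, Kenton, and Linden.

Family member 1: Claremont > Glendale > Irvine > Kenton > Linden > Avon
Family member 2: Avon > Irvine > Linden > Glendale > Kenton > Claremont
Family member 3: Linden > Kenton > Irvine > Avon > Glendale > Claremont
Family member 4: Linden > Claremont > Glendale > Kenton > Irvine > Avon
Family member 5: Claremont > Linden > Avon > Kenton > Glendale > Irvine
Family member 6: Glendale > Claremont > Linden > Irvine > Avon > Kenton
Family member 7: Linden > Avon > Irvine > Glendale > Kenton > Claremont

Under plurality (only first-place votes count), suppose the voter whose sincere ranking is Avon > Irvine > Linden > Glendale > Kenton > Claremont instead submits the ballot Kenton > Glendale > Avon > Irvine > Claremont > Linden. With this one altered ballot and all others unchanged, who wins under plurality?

Linden

First-place totals with the altered ballot: Glendale 1, Avon 0, Irvine 0, Claremont 2, Kenton 1, Linden 3.
The winner is unchanged: still Linden.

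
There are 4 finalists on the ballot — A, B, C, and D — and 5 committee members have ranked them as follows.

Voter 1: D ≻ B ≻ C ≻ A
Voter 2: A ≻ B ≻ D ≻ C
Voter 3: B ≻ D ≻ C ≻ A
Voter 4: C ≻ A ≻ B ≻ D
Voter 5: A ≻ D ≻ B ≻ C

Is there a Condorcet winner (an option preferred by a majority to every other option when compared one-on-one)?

Head-to-head results (5 voters total):
A vs B: A wins 3–2.
A vs C: C wins 3–2.
A vs D: A wins 3–2.
B vs C: B wins 4–1.
B vs D: B wins 3–2.
C vs D: D wins 4–1.
No candidate beats all others: A beats B beats C beats A, a majority cycle.

No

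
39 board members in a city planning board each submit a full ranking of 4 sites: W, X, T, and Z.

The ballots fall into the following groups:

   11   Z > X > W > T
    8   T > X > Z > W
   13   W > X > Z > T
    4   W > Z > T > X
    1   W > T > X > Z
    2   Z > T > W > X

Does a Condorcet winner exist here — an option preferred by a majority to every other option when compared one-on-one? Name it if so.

No Condorcet winner

Head-to-head results (39 voters total):
W vs X: W wins 20–19.
W vs T: W wins 29–10.
W vs Z: Z wins 21–18.
X vs T: X wins 24–15.
X vs Z: X wins 22–17.
T vs Z: Z wins 30–9.
No candidate beats all others: W beats X beats Z beats W, a majority cycle.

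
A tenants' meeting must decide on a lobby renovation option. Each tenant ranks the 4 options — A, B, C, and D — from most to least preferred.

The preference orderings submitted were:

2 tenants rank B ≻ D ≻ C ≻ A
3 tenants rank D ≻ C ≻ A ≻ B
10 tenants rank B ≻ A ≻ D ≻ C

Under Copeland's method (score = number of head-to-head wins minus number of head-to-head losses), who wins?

B

Pairwise results:
  A vs B: B wins 12–3.
  A vs C: A wins 10–5.
  A vs D: A wins 10–5.
  B vs C: B wins 12–3.
  B vs D: B wins 12–3.
  C vs D: D wins 15–0.
Copeland scores (wins − losses):
  A: 2 − 1 = 1
  B: 3 − 0 = 3
  C: 0 − 3 = -3
  D: 1 − 2 = -1
B has the best Copeland score.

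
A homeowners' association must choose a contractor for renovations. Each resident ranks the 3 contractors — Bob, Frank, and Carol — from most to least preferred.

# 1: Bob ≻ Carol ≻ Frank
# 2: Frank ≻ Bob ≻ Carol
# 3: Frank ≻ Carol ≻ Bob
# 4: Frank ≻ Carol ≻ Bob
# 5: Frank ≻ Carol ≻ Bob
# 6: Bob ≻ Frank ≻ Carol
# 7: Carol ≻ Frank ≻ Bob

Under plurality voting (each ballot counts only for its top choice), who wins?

Frank

First-place vote totals:
  Bob: 2
  Frank: 4
  Carol: 1
Frank has the most first-place votes.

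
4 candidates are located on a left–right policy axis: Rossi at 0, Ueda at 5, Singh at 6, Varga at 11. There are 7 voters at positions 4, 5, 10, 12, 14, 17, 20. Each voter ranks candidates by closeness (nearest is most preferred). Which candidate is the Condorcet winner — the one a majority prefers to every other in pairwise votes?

Varga

With single-peaked preferences on a line, the Condorcet winner is the candidate closest to the median voter.
The median voter (position 12) is closest to Varga at 11.
Check: Varga vs Ueda — voters closer to Varga: 5 of 7.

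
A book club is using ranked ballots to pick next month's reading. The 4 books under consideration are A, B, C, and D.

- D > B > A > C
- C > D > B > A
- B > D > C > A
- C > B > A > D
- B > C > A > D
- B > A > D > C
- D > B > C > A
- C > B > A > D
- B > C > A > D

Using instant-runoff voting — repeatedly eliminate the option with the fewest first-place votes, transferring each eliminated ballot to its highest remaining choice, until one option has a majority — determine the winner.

Round 1: B 4, C 3, D 2, A 0. A has the fewest and is eliminated.
Round 2: B 4, C 3, D 2. D has the fewest and is eliminated.
Round 3: B 6, C 3. B has a majority.

B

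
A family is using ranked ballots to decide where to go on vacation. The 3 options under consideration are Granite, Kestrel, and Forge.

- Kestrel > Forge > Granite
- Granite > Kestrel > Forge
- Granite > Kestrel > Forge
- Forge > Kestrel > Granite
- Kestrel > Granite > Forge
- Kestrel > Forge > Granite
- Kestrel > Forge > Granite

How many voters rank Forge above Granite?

Ballots ranking Forge above Granite: 4.
Ballots ranking Granite above Forge: 3.
So 4 of 7 voters prefer Forge to Granite.

4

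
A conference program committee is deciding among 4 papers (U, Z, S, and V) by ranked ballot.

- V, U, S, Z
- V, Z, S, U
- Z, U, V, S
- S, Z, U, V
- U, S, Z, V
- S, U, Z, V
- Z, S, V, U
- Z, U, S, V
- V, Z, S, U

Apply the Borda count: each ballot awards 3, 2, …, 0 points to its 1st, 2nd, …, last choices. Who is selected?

Z

Borda scores:
  U: 2 + 0 + 2 + 1 + 3 + 2 + 0 + 2 + 0 = 12
  Z: 0 + 2 + 3 + 2 + 1 + 1 + 3 + 3 + 2 = 17
  S: 1 + 1 + 0 + 3 + 2 + 3 + 2 + 1 + 1 = 14
  V: 3 + 3 + 1 + 0 + 0 + 0 + 1 + 0 + 3 = 11
Z has the highest total.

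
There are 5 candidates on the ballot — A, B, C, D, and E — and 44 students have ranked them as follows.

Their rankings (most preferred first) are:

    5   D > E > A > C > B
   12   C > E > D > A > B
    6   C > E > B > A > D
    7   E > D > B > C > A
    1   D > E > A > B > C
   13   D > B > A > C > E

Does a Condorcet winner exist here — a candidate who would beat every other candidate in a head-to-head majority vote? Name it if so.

Head-to-head results (44 voters total):
A vs B: B wins 26–18.
A vs C: C wins 25–19.
A vs D: D wins 38–6.
A vs E: E wins 31–13.
B vs C: C wins 23–21.
B vs D: D wins 38–6.
B vs E: E wins 31–13.
C vs D: D wins 26–18.
C vs E: C wins 31–13.
D vs E: E wins 25–19.
No candidate beats all others: C beats E beats D beats C, a majority cycle.

None — there is no Condorcet winner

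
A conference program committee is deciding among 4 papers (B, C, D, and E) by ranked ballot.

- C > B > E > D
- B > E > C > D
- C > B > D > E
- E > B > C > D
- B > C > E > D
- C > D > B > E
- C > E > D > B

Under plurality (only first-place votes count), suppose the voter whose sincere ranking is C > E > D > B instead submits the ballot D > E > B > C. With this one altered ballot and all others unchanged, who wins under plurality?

First-place totals with the altered ballot: B 2, C 3, D 1, E 1.
The winner is unchanged: still C.

C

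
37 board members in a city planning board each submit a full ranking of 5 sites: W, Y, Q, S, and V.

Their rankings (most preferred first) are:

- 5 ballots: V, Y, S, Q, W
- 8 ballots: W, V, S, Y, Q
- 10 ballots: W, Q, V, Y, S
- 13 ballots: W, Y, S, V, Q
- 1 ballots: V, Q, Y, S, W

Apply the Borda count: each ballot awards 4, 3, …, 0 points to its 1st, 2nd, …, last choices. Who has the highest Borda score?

W

Borda scores:
  W: 5·0 + 8·4 + 10·4 + 13·4 + 0 = 124
  Y: 5·3 + 8·1 + 10·1 + 13·3 + 2 = 74
  Q: 5·1 + 8·0 + 10·3 + 13·0 + 3 = 38
  S: 5·2 + 8·2 + 10·0 + 13·2 + 1 = 53
  V: 5·4 + 8·3 + 10·2 + 13·1 + 4 = 81
W has the highest total.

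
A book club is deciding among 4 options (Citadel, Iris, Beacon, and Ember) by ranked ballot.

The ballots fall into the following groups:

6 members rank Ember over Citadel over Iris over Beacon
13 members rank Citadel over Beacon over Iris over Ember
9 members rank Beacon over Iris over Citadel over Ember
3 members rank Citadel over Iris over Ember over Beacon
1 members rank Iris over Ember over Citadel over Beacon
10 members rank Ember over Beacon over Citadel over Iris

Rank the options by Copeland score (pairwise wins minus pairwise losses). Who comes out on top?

Citadel

Pairwise results:
  Citadel vs Iris: Citadel wins 32–10.
  Citadel vs Beacon: Citadel wins 23–19.
  Citadel vs Ember: Citadel wins 25–17.
  Iris vs Beacon: Beacon wins 32–10.
  Iris vs Ember: Iris wins 26–16.
  Beacon vs Ember: Beacon wins 22–20.
Copeland scores (wins − losses):
  Citadel: 3 − 0 = 3
  Iris: 1 − 2 = -1
  Beacon: 2 − 1 = 1
  Ember: 0 − 3 = -3
Citadel has the best Copeland score.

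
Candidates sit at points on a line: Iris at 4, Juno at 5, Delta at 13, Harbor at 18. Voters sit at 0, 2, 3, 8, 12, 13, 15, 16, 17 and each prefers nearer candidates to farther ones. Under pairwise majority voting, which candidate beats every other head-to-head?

Delta

With single-peaked preferences on a line, the Condorcet winner is the candidate closest to the median voter.
The median voter (position 12) is closest to Delta at 13.
Check: Delta vs Juno — voters closer to Delta: 5 of 9.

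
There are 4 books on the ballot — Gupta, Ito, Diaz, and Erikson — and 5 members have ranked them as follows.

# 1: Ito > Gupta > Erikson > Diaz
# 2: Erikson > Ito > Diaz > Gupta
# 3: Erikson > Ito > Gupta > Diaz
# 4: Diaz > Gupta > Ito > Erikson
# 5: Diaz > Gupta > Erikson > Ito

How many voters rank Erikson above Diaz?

3

Ballots ranking Erikson above Diaz: 3.
Ballots ranking Diaz above Erikson: 2.
So 3 of 5 voters prefer Erikson to Diaz.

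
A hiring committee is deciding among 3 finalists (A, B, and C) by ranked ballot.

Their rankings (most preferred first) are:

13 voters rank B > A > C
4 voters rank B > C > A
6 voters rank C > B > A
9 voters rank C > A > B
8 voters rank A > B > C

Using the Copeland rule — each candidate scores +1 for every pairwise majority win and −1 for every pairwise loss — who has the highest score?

B

Pairwise results:
  A vs B: B wins 23–17.
  A vs C: A wins 21–19.
  B vs C: B wins 25–15.
Copeland scores (wins − losses):
  A: 1 − 1 = 0
  B: 2 − 0 = 2
  C: 0 − 2 = -2
B has the best Copeland score.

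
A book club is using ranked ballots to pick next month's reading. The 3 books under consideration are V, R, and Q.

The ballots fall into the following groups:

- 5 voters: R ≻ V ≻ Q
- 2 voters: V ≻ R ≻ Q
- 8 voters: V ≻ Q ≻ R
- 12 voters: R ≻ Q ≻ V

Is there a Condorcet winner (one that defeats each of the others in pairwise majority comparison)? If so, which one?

R

Head-to-head results (27 voters total):
V vs R: R wins 17–10.
V vs Q: V wins 15–12.
R vs Q: R wins 19–8.
R beats each rival — V (17–10), Q (19–8) — so R is the Condorcet winner.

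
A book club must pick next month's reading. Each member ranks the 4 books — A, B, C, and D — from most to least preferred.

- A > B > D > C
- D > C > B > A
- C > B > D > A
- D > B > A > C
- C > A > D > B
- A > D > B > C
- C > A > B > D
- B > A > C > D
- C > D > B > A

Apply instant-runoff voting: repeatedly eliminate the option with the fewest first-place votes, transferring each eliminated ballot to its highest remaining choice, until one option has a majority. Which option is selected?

C

Round 1: C 4, A 2, D 2, B 1. B has the fewest and is eliminated.
Round 2: C 4, A 3, D 2. D has the fewest and is eliminated.
Round 3: C 5, A 4. C has a majority.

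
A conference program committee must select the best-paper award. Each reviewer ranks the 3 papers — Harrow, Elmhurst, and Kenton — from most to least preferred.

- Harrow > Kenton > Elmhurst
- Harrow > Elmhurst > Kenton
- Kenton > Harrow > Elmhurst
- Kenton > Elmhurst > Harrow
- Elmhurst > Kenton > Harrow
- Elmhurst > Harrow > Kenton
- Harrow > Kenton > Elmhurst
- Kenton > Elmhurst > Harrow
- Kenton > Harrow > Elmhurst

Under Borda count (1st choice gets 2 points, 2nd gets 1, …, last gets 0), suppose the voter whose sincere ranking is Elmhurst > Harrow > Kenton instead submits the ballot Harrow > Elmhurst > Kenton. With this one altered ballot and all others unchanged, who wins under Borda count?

Borda totals with the altered ballot: Harrow 10, Elmhurst 6, Kenton 11.
The winner is unchanged: still Kenton.

Kenton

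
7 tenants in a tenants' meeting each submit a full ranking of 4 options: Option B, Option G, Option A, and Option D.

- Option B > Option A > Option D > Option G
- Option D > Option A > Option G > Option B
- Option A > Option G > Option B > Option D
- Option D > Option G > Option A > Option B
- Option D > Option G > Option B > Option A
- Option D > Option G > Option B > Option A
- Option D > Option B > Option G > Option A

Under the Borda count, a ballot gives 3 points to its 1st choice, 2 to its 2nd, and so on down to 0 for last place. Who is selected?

Option D

Borda scores:
  Option B: 3 + 0 + 1 + 0 + 1 + 1 + 2 = 8
  Option G: 0 + 1 + 2 + 2 + 2 + 2 + 1 = 10
  Option A: 2 + 2 + 3 + 1 + 0 + 0 + 0 = 8
  Option D: 1 + 3 + 0 + 3 + 3 + 3 + 3 = 16
Option D has the highest total.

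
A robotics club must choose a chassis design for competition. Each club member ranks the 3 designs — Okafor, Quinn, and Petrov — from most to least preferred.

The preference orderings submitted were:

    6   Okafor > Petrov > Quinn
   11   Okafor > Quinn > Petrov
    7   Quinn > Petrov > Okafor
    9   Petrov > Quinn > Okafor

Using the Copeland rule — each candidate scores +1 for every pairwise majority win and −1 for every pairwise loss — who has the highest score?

Okafor

Pairwise results:
  Okafor vs Quinn: Okafor wins 17–16.
  Okafor vs Petrov: Okafor wins 17–16.
  Quinn vs Petrov: Quinn wins 18–15.
Copeland scores (wins − losses):
  Okafor: 2 − 0 = 2
  Quinn: 1 − 1 = 0
  Petrov: 0 − 2 = -2
Okafor has the best Copeland score.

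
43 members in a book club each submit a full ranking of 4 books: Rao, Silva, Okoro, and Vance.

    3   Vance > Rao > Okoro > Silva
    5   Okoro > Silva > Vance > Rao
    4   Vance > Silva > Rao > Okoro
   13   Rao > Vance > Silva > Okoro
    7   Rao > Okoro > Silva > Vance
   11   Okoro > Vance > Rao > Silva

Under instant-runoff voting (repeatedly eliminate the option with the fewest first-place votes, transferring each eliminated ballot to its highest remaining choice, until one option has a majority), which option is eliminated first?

Round 1: Rao 20, Okoro 16, Vance 7, Silva 0. Silva has the fewest and is eliminated.
Round 2: Rao 20, Okoro 16, Vance 7. Vance has the fewest and is eliminated.
Round 3: Rao 27, Okoro 16. Rao has a majority.

Silva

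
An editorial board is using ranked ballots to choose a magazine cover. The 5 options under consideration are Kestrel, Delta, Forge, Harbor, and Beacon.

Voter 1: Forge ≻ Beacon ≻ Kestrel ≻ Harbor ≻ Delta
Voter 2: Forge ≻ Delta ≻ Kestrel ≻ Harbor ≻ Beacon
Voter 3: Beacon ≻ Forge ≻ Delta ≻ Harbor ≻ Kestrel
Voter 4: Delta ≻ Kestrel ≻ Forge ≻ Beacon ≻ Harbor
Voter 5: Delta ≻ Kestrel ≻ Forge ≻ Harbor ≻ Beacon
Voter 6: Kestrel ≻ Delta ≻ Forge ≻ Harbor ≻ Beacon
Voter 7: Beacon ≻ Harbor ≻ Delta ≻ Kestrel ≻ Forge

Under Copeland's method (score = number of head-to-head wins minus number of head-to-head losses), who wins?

Pairwise results:
  Kestrel vs Delta: Delta wins 5–2.
  Kestrel vs Forge: Kestrel wins 4–3.
  Kestrel vs Harbor: Kestrel wins 5–2.
  Kestrel vs Beacon: Kestrel wins 4–3.
  Delta vs Forge: Delta wins 4–3.
  Delta vs Harbor: Delta wins 5–2.
  Delta vs Beacon: Delta wins 4–3.
  Forge vs Harbor: Forge wins 6–1.
  Forge vs Beacon: Forge wins 5–2.
  Harbor vs Beacon: Beacon wins 4–3.
Copeland scores (wins − losses):
  Kestrel: 3 − 1 = 2
  Delta: 4 − 0 = 4
  Forge: 2 − 2 = 0
  Harbor: 0 − 4 = -4
  Beacon: 1 − 3 = -2
Delta has the best Copeland score.

Delta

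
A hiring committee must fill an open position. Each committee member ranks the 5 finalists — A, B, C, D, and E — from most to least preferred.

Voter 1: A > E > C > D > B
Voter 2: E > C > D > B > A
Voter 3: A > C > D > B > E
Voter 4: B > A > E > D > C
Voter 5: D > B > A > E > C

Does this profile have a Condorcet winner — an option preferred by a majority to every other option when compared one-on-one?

Head-to-head results (5 voters total):
A vs B: B wins 3–2.
A vs C: A wins 4–1.
A vs D: A wins 3–2.
A vs E: A wins 4–1.
B vs C: C wins 3–2.
B vs D: D wins 4–1.
B vs E: B wins 3–2.
C vs D: C wins 3–2.
C vs E: E wins 4–1.
D vs E: E wins 3–2.
No candidate beats all others: A beats C beats B beats A, a majority cycle.

No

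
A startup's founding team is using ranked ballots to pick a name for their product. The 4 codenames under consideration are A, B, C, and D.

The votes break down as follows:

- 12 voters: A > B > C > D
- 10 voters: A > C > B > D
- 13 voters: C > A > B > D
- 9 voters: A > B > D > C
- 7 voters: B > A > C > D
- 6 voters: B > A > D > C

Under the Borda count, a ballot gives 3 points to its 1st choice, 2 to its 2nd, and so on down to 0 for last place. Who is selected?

Borda scores:
  A: 12·3 + 10·3 + 13·2 + 9·3 + 7·2 + 6·2 = 145
  B: 12·2 + 10·1 + 13·1 + 9·2 + 7·3 + 6·3 = 104
  C: 12·1 + 10·2 + 13·3 + 9·0 + 7·1 + 6·0 = 78
  D: 12·0 + 10·0 + 13·0 + 9·1 + 7·0 + 6·1 = 15
A has the highest total.

A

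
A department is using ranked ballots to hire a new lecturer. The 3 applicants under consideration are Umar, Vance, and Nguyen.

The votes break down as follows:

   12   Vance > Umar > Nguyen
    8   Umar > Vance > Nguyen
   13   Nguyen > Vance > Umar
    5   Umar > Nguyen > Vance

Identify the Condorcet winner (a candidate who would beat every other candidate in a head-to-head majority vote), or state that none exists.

Head-to-head results (38 voters total):
Umar vs Vance: Vance wins 25–13.
Umar vs Nguyen: Umar wins 25–13.
Vance vs Nguyen: Vance wins 20–18.
Vance beats each rival — Umar (25–13), Nguyen (20–18) — so Vance is the Condorcet winner.

Vance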